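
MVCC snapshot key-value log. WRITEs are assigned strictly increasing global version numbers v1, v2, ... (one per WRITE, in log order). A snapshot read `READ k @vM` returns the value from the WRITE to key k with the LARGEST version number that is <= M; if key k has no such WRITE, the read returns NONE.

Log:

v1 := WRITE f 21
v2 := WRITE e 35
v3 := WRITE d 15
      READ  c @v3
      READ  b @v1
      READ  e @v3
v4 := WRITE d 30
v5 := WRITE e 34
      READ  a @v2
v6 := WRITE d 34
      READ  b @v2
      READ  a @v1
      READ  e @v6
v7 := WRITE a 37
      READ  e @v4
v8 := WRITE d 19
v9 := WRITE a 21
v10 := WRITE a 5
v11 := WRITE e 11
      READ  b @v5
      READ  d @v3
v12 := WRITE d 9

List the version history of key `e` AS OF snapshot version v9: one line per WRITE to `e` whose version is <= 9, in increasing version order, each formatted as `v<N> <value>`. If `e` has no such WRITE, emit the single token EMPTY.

Answer: v2 35
v5 34

Derivation:
Scan writes for key=e with version <= 9:
  v1 WRITE f 21 -> skip
  v2 WRITE e 35 -> keep
  v3 WRITE d 15 -> skip
  v4 WRITE d 30 -> skip
  v5 WRITE e 34 -> keep
  v6 WRITE d 34 -> skip
  v7 WRITE a 37 -> skip
  v8 WRITE d 19 -> skip
  v9 WRITE a 21 -> skip
  v10 WRITE a 5 -> skip
  v11 WRITE e 11 -> drop (> snap)
  v12 WRITE d 9 -> skip
Collected: [(2, 35), (5, 34)]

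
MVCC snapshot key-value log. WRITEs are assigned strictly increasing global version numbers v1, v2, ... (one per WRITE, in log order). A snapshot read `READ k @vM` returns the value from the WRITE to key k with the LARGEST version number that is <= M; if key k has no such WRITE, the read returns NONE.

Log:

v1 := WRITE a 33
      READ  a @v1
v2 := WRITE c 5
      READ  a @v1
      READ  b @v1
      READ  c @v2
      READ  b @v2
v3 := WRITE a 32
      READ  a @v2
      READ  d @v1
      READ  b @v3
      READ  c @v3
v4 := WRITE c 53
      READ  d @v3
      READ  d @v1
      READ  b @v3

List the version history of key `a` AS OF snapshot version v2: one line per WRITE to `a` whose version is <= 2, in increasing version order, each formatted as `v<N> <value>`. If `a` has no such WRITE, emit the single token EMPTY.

Scan writes for key=a with version <= 2:
  v1 WRITE a 33 -> keep
  v2 WRITE c 5 -> skip
  v3 WRITE a 32 -> drop (> snap)
  v4 WRITE c 53 -> skip
Collected: [(1, 33)]

Answer: v1 33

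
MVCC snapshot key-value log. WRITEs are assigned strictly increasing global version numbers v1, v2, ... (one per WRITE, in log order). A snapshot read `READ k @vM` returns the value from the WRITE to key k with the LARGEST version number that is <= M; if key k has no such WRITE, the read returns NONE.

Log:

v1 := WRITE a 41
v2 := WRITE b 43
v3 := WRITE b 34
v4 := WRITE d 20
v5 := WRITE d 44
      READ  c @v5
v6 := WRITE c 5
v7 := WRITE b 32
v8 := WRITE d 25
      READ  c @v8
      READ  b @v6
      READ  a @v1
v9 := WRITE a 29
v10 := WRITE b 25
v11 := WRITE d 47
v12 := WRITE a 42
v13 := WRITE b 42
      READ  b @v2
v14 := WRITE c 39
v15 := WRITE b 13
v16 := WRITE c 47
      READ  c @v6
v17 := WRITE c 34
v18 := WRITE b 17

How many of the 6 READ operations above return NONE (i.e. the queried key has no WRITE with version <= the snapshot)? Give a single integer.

Answer: 1

Derivation:
v1: WRITE a=41  (a history now [(1, 41)])
v2: WRITE b=43  (b history now [(2, 43)])
v3: WRITE b=34  (b history now [(2, 43), (3, 34)])
v4: WRITE d=20  (d history now [(4, 20)])
v5: WRITE d=44  (d history now [(4, 20), (5, 44)])
READ c @v5: history=[] -> no version <= 5 -> NONE
v6: WRITE c=5  (c history now [(6, 5)])
v7: WRITE b=32  (b history now [(2, 43), (3, 34), (7, 32)])
v8: WRITE d=25  (d history now [(4, 20), (5, 44), (8, 25)])
READ c @v8: history=[(6, 5)] -> pick v6 -> 5
READ b @v6: history=[(2, 43), (3, 34), (7, 32)] -> pick v3 -> 34
READ a @v1: history=[(1, 41)] -> pick v1 -> 41
v9: WRITE a=29  (a history now [(1, 41), (9, 29)])
v10: WRITE b=25  (b history now [(2, 43), (3, 34), (7, 32), (10, 25)])
v11: WRITE d=47  (d history now [(4, 20), (5, 44), (8, 25), (11, 47)])
v12: WRITE a=42  (a history now [(1, 41), (9, 29), (12, 42)])
v13: WRITE b=42  (b history now [(2, 43), (3, 34), (7, 32), (10, 25), (13, 42)])
READ b @v2: history=[(2, 43), (3, 34), (7, 32), (10, 25), (13, 42)] -> pick v2 -> 43
v14: WRITE c=39  (c history now [(6, 5), (14, 39)])
v15: WRITE b=13  (b history now [(2, 43), (3, 34), (7, 32), (10, 25), (13, 42), (15, 13)])
v16: WRITE c=47  (c history now [(6, 5), (14, 39), (16, 47)])
READ c @v6: history=[(6, 5), (14, 39), (16, 47)] -> pick v6 -> 5
v17: WRITE c=34  (c history now [(6, 5), (14, 39), (16, 47), (17, 34)])
v18: WRITE b=17  (b history now [(2, 43), (3, 34), (7, 32), (10, 25), (13, 42), (15, 13), (18, 17)])
Read results in order: ['NONE', '5', '34', '41', '43', '5']
NONE count = 1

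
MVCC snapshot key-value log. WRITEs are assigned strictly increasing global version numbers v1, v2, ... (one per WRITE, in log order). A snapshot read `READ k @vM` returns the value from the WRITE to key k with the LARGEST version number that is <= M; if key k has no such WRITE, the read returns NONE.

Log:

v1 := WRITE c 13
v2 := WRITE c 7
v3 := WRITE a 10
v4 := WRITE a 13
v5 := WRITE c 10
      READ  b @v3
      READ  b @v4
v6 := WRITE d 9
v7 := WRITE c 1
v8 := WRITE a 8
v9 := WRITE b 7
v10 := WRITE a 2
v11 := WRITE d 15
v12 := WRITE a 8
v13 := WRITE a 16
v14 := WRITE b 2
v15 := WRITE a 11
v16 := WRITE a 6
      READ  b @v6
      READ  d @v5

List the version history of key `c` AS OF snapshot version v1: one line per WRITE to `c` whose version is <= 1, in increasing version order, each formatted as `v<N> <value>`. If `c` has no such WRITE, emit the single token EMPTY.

Scan writes for key=c with version <= 1:
  v1 WRITE c 13 -> keep
  v2 WRITE c 7 -> drop (> snap)
  v3 WRITE a 10 -> skip
  v4 WRITE a 13 -> skip
  v5 WRITE c 10 -> drop (> snap)
  v6 WRITE d 9 -> skip
  v7 WRITE c 1 -> drop (> snap)
  v8 WRITE a 8 -> skip
  v9 WRITE b 7 -> skip
  v10 WRITE a 2 -> skip
  v11 WRITE d 15 -> skip
  v12 WRITE a 8 -> skip
  v13 WRITE a 16 -> skip
  v14 WRITE b 2 -> skip
  v15 WRITE a 11 -> skip
  v16 WRITE a 6 -> skip
Collected: [(1, 13)]

Answer: v1 13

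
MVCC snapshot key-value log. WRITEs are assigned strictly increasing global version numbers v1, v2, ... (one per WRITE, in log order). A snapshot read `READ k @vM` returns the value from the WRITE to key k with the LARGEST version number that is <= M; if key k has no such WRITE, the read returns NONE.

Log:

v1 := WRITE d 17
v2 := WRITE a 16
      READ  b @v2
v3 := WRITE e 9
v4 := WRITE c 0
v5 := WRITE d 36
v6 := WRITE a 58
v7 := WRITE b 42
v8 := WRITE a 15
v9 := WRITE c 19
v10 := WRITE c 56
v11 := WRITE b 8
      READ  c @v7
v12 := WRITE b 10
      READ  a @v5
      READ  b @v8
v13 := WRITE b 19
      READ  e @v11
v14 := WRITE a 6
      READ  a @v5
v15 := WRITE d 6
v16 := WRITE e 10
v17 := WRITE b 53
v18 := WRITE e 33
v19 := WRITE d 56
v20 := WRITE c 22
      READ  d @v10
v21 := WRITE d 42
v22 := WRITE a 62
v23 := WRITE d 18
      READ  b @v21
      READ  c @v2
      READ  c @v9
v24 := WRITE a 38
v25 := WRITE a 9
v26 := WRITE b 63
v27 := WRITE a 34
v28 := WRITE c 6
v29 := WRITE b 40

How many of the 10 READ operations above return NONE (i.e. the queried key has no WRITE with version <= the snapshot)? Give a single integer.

v1: WRITE d=17  (d history now [(1, 17)])
v2: WRITE a=16  (a history now [(2, 16)])
READ b @v2: history=[] -> no version <= 2 -> NONE
v3: WRITE e=9  (e history now [(3, 9)])
v4: WRITE c=0  (c history now [(4, 0)])
v5: WRITE d=36  (d history now [(1, 17), (5, 36)])
v6: WRITE a=58  (a history now [(2, 16), (6, 58)])
v7: WRITE b=42  (b history now [(7, 42)])
v8: WRITE a=15  (a history now [(2, 16), (6, 58), (8, 15)])
v9: WRITE c=19  (c history now [(4, 0), (9, 19)])
v10: WRITE c=56  (c history now [(4, 0), (9, 19), (10, 56)])
v11: WRITE b=8  (b history now [(7, 42), (11, 8)])
READ c @v7: history=[(4, 0), (9, 19), (10, 56)] -> pick v4 -> 0
v12: WRITE b=10  (b history now [(7, 42), (11, 8), (12, 10)])
READ a @v5: history=[(2, 16), (6, 58), (8, 15)] -> pick v2 -> 16
READ b @v8: history=[(7, 42), (11, 8), (12, 10)] -> pick v7 -> 42
v13: WRITE b=19  (b history now [(7, 42), (11, 8), (12, 10), (13, 19)])
READ e @v11: history=[(3, 9)] -> pick v3 -> 9
v14: WRITE a=6  (a history now [(2, 16), (6, 58), (8, 15), (14, 6)])
READ a @v5: history=[(2, 16), (6, 58), (8, 15), (14, 6)] -> pick v2 -> 16
v15: WRITE d=6  (d history now [(1, 17), (5, 36), (15, 6)])
v16: WRITE e=10  (e history now [(3, 9), (16, 10)])
v17: WRITE b=53  (b history now [(7, 42), (11, 8), (12, 10), (13, 19), (17, 53)])
v18: WRITE e=33  (e history now [(3, 9), (16, 10), (18, 33)])
v19: WRITE d=56  (d history now [(1, 17), (5, 36), (15, 6), (19, 56)])
v20: WRITE c=22  (c history now [(4, 0), (9, 19), (10, 56), (20, 22)])
READ d @v10: history=[(1, 17), (5, 36), (15, 6), (19, 56)] -> pick v5 -> 36
v21: WRITE d=42  (d history now [(1, 17), (5, 36), (15, 6), (19, 56), (21, 42)])
v22: WRITE a=62  (a history now [(2, 16), (6, 58), (8, 15), (14, 6), (22, 62)])
v23: WRITE d=18  (d history now [(1, 17), (5, 36), (15, 6), (19, 56), (21, 42), (23, 18)])
READ b @v21: history=[(7, 42), (11, 8), (12, 10), (13, 19), (17, 53)] -> pick v17 -> 53
READ c @v2: history=[(4, 0), (9, 19), (10, 56), (20, 22)] -> no version <= 2 -> NONE
READ c @v9: history=[(4, 0), (9, 19), (10, 56), (20, 22)] -> pick v9 -> 19
v24: WRITE a=38  (a history now [(2, 16), (6, 58), (8, 15), (14, 6), (22, 62), (24, 38)])
v25: WRITE a=9  (a history now [(2, 16), (6, 58), (8, 15), (14, 6), (22, 62), (24, 38), (25, 9)])
v26: WRITE b=63  (b history now [(7, 42), (11, 8), (12, 10), (13, 19), (17, 53), (26, 63)])
v27: WRITE a=34  (a history now [(2, 16), (6, 58), (8, 15), (14, 6), (22, 62), (24, 38), (25, 9), (27, 34)])
v28: WRITE c=6  (c history now [(4, 0), (9, 19), (10, 56), (20, 22), (28, 6)])
v29: WRITE b=40  (b history now [(7, 42), (11, 8), (12, 10), (13, 19), (17, 53), (26, 63), (29, 40)])
Read results in order: ['NONE', '0', '16', '42', '9', '16', '36', '53', 'NONE', '19']
NONE count = 2

Answer: 2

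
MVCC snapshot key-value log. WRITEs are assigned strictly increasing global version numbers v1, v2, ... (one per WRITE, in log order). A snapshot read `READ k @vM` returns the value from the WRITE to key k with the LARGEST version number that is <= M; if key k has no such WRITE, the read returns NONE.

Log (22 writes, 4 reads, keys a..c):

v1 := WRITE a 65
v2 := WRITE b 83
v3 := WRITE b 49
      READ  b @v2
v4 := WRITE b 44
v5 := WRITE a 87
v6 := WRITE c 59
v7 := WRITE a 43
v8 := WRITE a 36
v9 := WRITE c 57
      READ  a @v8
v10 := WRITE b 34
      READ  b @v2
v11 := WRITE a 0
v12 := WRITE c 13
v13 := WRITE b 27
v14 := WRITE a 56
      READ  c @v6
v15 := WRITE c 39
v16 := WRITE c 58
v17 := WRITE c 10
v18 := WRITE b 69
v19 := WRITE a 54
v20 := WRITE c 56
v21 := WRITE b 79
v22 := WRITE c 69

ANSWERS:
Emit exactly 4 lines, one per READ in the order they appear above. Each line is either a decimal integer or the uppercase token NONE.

Answer: 83
36
83
59

Derivation:
v1: WRITE a=65  (a history now [(1, 65)])
v2: WRITE b=83  (b history now [(2, 83)])
v3: WRITE b=49  (b history now [(2, 83), (3, 49)])
READ b @v2: history=[(2, 83), (3, 49)] -> pick v2 -> 83
v4: WRITE b=44  (b history now [(2, 83), (3, 49), (4, 44)])
v5: WRITE a=87  (a history now [(1, 65), (5, 87)])
v6: WRITE c=59  (c history now [(6, 59)])
v7: WRITE a=43  (a history now [(1, 65), (5, 87), (7, 43)])
v8: WRITE a=36  (a history now [(1, 65), (5, 87), (7, 43), (8, 36)])
v9: WRITE c=57  (c history now [(6, 59), (9, 57)])
READ a @v8: history=[(1, 65), (5, 87), (7, 43), (8, 36)] -> pick v8 -> 36
v10: WRITE b=34  (b history now [(2, 83), (3, 49), (4, 44), (10, 34)])
READ b @v2: history=[(2, 83), (3, 49), (4, 44), (10, 34)] -> pick v2 -> 83
v11: WRITE a=0  (a history now [(1, 65), (5, 87), (7, 43), (8, 36), (11, 0)])
v12: WRITE c=13  (c history now [(6, 59), (9, 57), (12, 13)])
v13: WRITE b=27  (b history now [(2, 83), (3, 49), (4, 44), (10, 34), (13, 27)])
v14: WRITE a=56  (a history now [(1, 65), (5, 87), (7, 43), (8, 36), (11, 0), (14, 56)])
READ c @v6: history=[(6, 59), (9, 57), (12, 13)] -> pick v6 -> 59
v15: WRITE c=39  (c history now [(6, 59), (9, 57), (12, 13), (15, 39)])
v16: WRITE c=58  (c history now [(6, 59), (9, 57), (12, 13), (15, 39), (16, 58)])
v17: WRITE c=10  (c history now [(6, 59), (9, 57), (12, 13), (15, 39), (16, 58), (17, 10)])
v18: WRITE b=69  (b history now [(2, 83), (3, 49), (4, 44), (10, 34), (13, 27), (18, 69)])
v19: WRITE a=54  (a history now [(1, 65), (5, 87), (7, 43), (8, 36), (11, 0), (14, 56), (19, 54)])
v20: WRITE c=56  (c history now [(6, 59), (9, 57), (12, 13), (15, 39), (16, 58), (17, 10), (20, 56)])
v21: WRITE b=79  (b history now [(2, 83), (3, 49), (4, 44), (10, 34), (13, 27), (18, 69), (21, 79)])
v22: WRITE c=69  (c history now [(6, 59), (9, 57), (12, 13), (15, 39), (16, 58), (17, 10), (20, 56), (22, 69)])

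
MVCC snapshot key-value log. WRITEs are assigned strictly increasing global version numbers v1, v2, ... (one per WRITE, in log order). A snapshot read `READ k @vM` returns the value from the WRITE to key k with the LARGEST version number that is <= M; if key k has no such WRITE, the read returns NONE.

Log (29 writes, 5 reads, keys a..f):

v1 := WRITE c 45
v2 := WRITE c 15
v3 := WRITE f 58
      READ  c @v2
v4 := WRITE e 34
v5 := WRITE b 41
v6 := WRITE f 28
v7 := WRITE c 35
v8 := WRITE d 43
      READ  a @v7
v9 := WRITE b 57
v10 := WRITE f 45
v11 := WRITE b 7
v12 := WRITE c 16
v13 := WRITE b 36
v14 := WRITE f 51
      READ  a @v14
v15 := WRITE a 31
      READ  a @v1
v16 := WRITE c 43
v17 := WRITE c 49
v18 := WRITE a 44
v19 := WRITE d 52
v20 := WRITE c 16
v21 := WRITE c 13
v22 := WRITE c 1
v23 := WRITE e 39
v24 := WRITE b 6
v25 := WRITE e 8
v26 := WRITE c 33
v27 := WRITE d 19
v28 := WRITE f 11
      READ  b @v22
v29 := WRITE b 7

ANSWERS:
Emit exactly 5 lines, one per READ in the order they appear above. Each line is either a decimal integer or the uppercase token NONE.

v1: WRITE c=45  (c history now [(1, 45)])
v2: WRITE c=15  (c history now [(1, 45), (2, 15)])
v3: WRITE f=58  (f history now [(3, 58)])
READ c @v2: history=[(1, 45), (2, 15)] -> pick v2 -> 15
v4: WRITE e=34  (e history now [(4, 34)])
v5: WRITE b=41  (b history now [(5, 41)])
v6: WRITE f=28  (f history now [(3, 58), (6, 28)])
v7: WRITE c=35  (c history now [(1, 45), (2, 15), (7, 35)])
v8: WRITE d=43  (d history now [(8, 43)])
READ a @v7: history=[] -> no version <= 7 -> NONE
v9: WRITE b=57  (b history now [(5, 41), (9, 57)])
v10: WRITE f=45  (f history now [(3, 58), (6, 28), (10, 45)])
v11: WRITE b=7  (b history now [(5, 41), (9, 57), (11, 7)])
v12: WRITE c=16  (c history now [(1, 45), (2, 15), (7, 35), (12, 16)])
v13: WRITE b=36  (b history now [(5, 41), (9, 57), (11, 7), (13, 36)])
v14: WRITE f=51  (f history now [(3, 58), (6, 28), (10, 45), (14, 51)])
READ a @v14: history=[] -> no version <= 14 -> NONE
v15: WRITE a=31  (a history now [(15, 31)])
READ a @v1: history=[(15, 31)] -> no version <= 1 -> NONE
v16: WRITE c=43  (c history now [(1, 45), (2, 15), (7, 35), (12, 16), (16, 43)])
v17: WRITE c=49  (c history now [(1, 45), (2, 15), (7, 35), (12, 16), (16, 43), (17, 49)])
v18: WRITE a=44  (a history now [(15, 31), (18, 44)])
v19: WRITE d=52  (d history now [(8, 43), (19, 52)])
v20: WRITE c=16  (c history now [(1, 45), (2, 15), (7, 35), (12, 16), (16, 43), (17, 49), (20, 16)])
v21: WRITE c=13  (c history now [(1, 45), (2, 15), (7, 35), (12, 16), (16, 43), (17, 49), (20, 16), (21, 13)])
v22: WRITE c=1  (c history now [(1, 45), (2, 15), (7, 35), (12, 16), (16, 43), (17, 49), (20, 16), (21, 13), (22, 1)])
v23: WRITE e=39  (e history now [(4, 34), (23, 39)])
v24: WRITE b=6  (b history now [(5, 41), (9, 57), (11, 7), (13, 36), (24, 6)])
v25: WRITE e=8  (e history now [(4, 34), (23, 39), (25, 8)])
v26: WRITE c=33  (c history now [(1, 45), (2, 15), (7, 35), (12, 16), (16, 43), (17, 49), (20, 16), (21, 13), (22, 1), (26, 33)])
v27: WRITE d=19  (d history now [(8, 43), (19, 52), (27, 19)])
v28: WRITE f=11  (f history now [(3, 58), (6, 28), (10, 45), (14, 51), (28, 11)])
READ b @v22: history=[(5, 41), (9, 57), (11, 7), (13, 36), (24, 6)] -> pick v13 -> 36
v29: WRITE b=7  (b history now [(5, 41), (9, 57), (11, 7), (13, 36), (24, 6), (29, 7)])

Answer: 15
NONE
NONE
NONE
36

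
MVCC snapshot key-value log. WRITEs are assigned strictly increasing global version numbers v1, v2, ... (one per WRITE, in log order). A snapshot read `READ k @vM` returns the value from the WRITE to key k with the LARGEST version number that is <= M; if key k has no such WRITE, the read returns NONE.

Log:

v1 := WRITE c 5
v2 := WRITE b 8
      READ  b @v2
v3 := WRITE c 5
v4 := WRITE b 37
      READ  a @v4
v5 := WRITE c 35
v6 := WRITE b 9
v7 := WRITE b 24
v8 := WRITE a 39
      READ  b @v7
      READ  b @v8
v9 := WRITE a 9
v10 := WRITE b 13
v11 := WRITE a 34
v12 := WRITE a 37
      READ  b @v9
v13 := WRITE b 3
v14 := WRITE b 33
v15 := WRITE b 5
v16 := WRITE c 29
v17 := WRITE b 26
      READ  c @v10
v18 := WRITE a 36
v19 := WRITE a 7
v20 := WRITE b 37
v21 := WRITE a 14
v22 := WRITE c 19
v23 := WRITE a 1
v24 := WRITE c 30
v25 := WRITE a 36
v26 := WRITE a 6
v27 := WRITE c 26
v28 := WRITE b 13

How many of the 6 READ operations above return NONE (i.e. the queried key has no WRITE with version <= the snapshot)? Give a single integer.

Answer: 1

Derivation:
v1: WRITE c=5  (c history now [(1, 5)])
v2: WRITE b=8  (b history now [(2, 8)])
READ b @v2: history=[(2, 8)] -> pick v2 -> 8
v3: WRITE c=5  (c history now [(1, 5), (3, 5)])
v4: WRITE b=37  (b history now [(2, 8), (4, 37)])
READ a @v4: history=[] -> no version <= 4 -> NONE
v5: WRITE c=35  (c history now [(1, 5), (3, 5), (5, 35)])
v6: WRITE b=9  (b history now [(2, 8), (4, 37), (6, 9)])
v7: WRITE b=24  (b history now [(2, 8), (4, 37), (6, 9), (7, 24)])
v8: WRITE a=39  (a history now [(8, 39)])
READ b @v7: history=[(2, 8), (4, 37), (6, 9), (7, 24)] -> pick v7 -> 24
READ b @v8: history=[(2, 8), (4, 37), (6, 9), (7, 24)] -> pick v7 -> 24
v9: WRITE a=9  (a history now [(8, 39), (9, 9)])
v10: WRITE b=13  (b history now [(2, 8), (4, 37), (6, 9), (7, 24), (10, 13)])
v11: WRITE a=34  (a history now [(8, 39), (9, 9), (11, 34)])
v12: WRITE a=37  (a history now [(8, 39), (9, 9), (11, 34), (12, 37)])
READ b @v9: history=[(2, 8), (4, 37), (6, 9), (7, 24), (10, 13)] -> pick v7 -> 24
v13: WRITE b=3  (b history now [(2, 8), (4, 37), (6, 9), (7, 24), (10, 13), (13, 3)])
v14: WRITE b=33  (b history now [(2, 8), (4, 37), (6, 9), (7, 24), (10, 13), (13, 3), (14, 33)])
v15: WRITE b=5  (b history now [(2, 8), (4, 37), (6, 9), (7, 24), (10, 13), (13, 3), (14, 33), (15, 5)])
v16: WRITE c=29  (c history now [(1, 5), (3, 5), (5, 35), (16, 29)])
v17: WRITE b=26  (b history now [(2, 8), (4, 37), (6, 9), (7, 24), (10, 13), (13, 3), (14, 33), (15, 5), (17, 26)])
READ c @v10: history=[(1, 5), (3, 5), (5, 35), (16, 29)] -> pick v5 -> 35
v18: WRITE a=36  (a history now [(8, 39), (9, 9), (11, 34), (12, 37), (18, 36)])
v19: WRITE a=7  (a history now [(8, 39), (9, 9), (11, 34), (12, 37), (18, 36), (19, 7)])
v20: WRITE b=37  (b history now [(2, 8), (4, 37), (6, 9), (7, 24), (10, 13), (13, 3), (14, 33), (15, 5), (17, 26), (20, 37)])
v21: WRITE a=14  (a history now [(8, 39), (9, 9), (11, 34), (12, 37), (18, 36), (19, 7), (21, 14)])
v22: WRITE c=19  (c history now [(1, 5), (3, 5), (5, 35), (16, 29), (22, 19)])
v23: WRITE a=1  (a history now [(8, 39), (9, 9), (11, 34), (12, 37), (18, 36), (19, 7), (21, 14), (23, 1)])
v24: WRITE c=30  (c history now [(1, 5), (3, 5), (5, 35), (16, 29), (22, 19), (24, 30)])
v25: WRITE a=36  (a history now [(8, 39), (9, 9), (11, 34), (12, 37), (18, 36), (19, 7), (21, 14), (23, 1), (25, 36)])
v26: WRITE a=6  (a history now [(8, 39), (9, 9), (11, 34), (12, 37), (18, 36), (19, 7), (21, 14), (23, 1), (25, 36), (26, 6)])
v27: WRITE c=26  (c history now [(1, 5), (3, 5), (5, 35), (16, 29), (22, 19), (24, 30), (27, 26)])
v28: WRITE b=13  (b history now [(2, 8), (4, 37), (6, 9), (7, 24), (10, 13), (13, 3), (14, 33), (15, 5), (17, 26), (20, 37), (28, 13)])
Read results in order: ['8', 'NONE', '24', '24', '24', '35']
NONE count = 1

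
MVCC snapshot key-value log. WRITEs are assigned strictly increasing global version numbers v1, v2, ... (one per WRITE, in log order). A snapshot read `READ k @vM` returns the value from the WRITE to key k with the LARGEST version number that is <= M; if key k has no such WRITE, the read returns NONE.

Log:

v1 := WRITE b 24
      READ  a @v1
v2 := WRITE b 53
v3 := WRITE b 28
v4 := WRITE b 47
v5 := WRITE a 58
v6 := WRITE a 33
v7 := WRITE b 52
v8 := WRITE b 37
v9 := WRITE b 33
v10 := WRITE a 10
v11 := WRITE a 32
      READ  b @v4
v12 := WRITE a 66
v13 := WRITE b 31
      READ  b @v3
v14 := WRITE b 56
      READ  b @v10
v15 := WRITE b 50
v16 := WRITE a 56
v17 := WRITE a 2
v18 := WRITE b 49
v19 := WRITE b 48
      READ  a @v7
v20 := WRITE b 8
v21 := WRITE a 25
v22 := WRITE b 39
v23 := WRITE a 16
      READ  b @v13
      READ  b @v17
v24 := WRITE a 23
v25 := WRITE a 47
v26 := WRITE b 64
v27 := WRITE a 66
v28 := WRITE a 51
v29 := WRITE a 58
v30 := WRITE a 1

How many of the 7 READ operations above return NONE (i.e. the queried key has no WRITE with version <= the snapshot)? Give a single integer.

Answer: 1

Derivation:
v1: WRITE b=24  (b history now [(1, 24)])
READ a @v1: history=[] -> no version <= 1 -> NONE
v2: WRITE b=53  (b history now [(1, 24), (2, 53)])
v3: WRITE b=28  (b history now [(1, 24), (2, 53), (3, 28)])
v4: WRITE b=47  (b history now [(1, 24), (2, 53), (3, 28), (4, 47)])
v5: WRITE a=58  (a history now [(5, 58)])
v6: WRITE a=33  (a history now [(5, 58), (6, 33)])
v7: WRITE b=52  (b history now [(1, 24), (2, 53), (3, 28), (4, 47), (7, 52)])
v8: WRITE b=37  (b history now [(1, 24), (2, 53), (3, 28), (4, 47), (7, 52), (8, 37)])
v9: WRITE b=33  (b history now [(1, 24), (2, 53), (3, 28), (4, 47), (7, 52), (8, 37), (9, 33)])
v10: WRITE a=10  (a history now [(5, 58), (6, 33), (10, 10)])
v11: WRITE a=32  (a history now [(5, 58), (6, 33), (10, 10), (11, 32)])
READ b @v4: history=[(1, 24), (2, 53), (3, 28), (4, 47), (7, 52), (8, 37), (9, 33)] -> pick v4 -> 47
v12: WRITE a=66  (a history now [(5, 58), (6, 33), (10, 10), (11, 32), (12, 66)])
v13: WRITE b=31  (b history now [(1, 24), (2, 53), (3, 28), (4, 47), (7, 52), (8, 37), (9, 33), (13, 31)])
READ b @v3: history=[(1, 24), (2, 53), (3, 28), (4, 47), (7, 52), (8, 37), (9, 33), (13, 31)] -> pick v3 -> 28
v14: WRITE b=56  (b history now [(1, 24), (2, 53), (3, 28), (4, 47), (7, 52), (8, 37), (9, 33), (13, 31), (14, 56)])
READ b @v10: history=[(1, 24), (2, 53), (3, 28), (4, 47), (7, 52), (8, 37), (9, 33), (13, 31), (14, 56)] -> pick v9 -> 33
v15: WRITE b=50  (b history now [(1, 24), (2, 53), (3, 28), (4, 47), (7, 52), (8, 37), (9, 33), (13, 31), (14, 56), (15, 50)])
v16: WRITE a=56  (a history now [(5, 58), (6, 33), (10, 10), (11, 32), (12, 66), (16, 56)])
v17: WRITE a=2  (a history now [(5, 58), (6, 33), (10, 10), (11, 32), (12, 66), (16, 56), (17, 2)])
v18: WRITE b=49  (b history now [(1, 24), (2, 53), (3, 28), (4, 47), (7, 52), (8, 37), (9, 33), (13, 31), (14, 56), (15, 50), (18, 49)])
v19: WRITE b=48  (b history now [(1, 24), (2, 53), (3, 28), (4, 47), (7, 52), (8, 37), (9, 33), (13, 31), (14, 56), (15, 50), (18, 49), (19, 48)])
READ a @v7: history=[(5, 58), (6, 33), (10, 10), (11, 32), (12, 66), (16, 56), (17, 2)] -> pick v6 -> 33
v20: WRITE b=8  (b history now [(1, 24), (2, 53), (3, 28), (4, 47), (7, 52), (8, 37), (9, 33), (13, 31), (14, 56), (15, 50), (18, 49), (19, 48), (20, 8)])
v21: WRITE a=25  (a history now [(5, 58), (6, 33), (10, 10), (11, 32), (12, 66), (16, 56), (17, 2), (21, 25)])
v22: WRITE b=39  (b history now [(1, 24), (2, 53), (3, 28), (4, 47), (7, 52), (8, 37), (9, 33), (13, 31), (14, 56), (15, 50), (18, 49), (19, 48), (20, 8), (22, 39)])
v23: WRITE a=16  (a history now [(5, 58), (6, 33), (10, 10), (11, 32), (12, 66), (16, 56), (17, 2), (21, 25), (23, 16)])
READ b @v13: history=[(1, 24), (2, 53), (3, 28), (4, 47), (7, 52), (8, 37), (9, 33), (13, 31), (14, 56), (15, 50), (18, 49), (19, 48), (20, 8), (22, 39)] -> pick v13 -> 31
READ b @v17: history=[(1, 24), (2, 53), (3, 28), (4, 47), (7, 52), (8, 37), (9, 33), (13, 31), (14, 56), (15, 50), (18, 49), (19, 48), (20, 8), (22, 39)] -> pick v15 -> 50
v24: WRITE a=23  (a history now [(5, 58), (6, 33), (10, 10), (11, 32), (12, 66), (16, 56), (17, 2), (21, 25), (23, 16), (24, 23)])
v25: WRITE a=47  (a history now [(5, 58), (6, 33), (10, 10), (11, 32), (12, 66), (16, 56), (17, 2), (21, 25), (23, 16), (24, 23), (25, 47)])
v26: WRITE b=64  (b history now [(1, 24), (2, 53), (3, 28), (4, 47), (7, 52), (8, 37), (9, 33), (13, 31), (14, 56), (15, 50), (18, 49), (19, 48), (20, 8), (22, 39), (26, 64)])
v27: WRITE a=66  (a history now [(5, 58), (6, 33), (10, 10), (11, 32), (12, 66), (16, 56), (17, 2), (21, 25), (23, 16), (24, 23), (25, 47), (27, 66)])
v28: WRITE a=51  (a history now [(5, 58), (6, 33), (10, 10), (11, 32), (12, 66), (16, 56), (17, 2), (21, 25), (23, 16), (24, 23), (25, 47), (27, 66), (28, 51)])
v29: WRITE a=58  (a history now [(5, 58), (6, 33), (10, 10), (11, 32), (12, 66), (16, 56), (17, 2), (21, 25), (23, 16), (24, 23), (25, 47), (27, 66), (28, 51), (29, 58)])
v30: WRITE a=1  (a history now [(5, 58), (6, 33), (10, 10), (11, 32), (12, 66), (16, 56), (17, 2), (21, 25), (23, 16), (24, 23), (25, 47), (27, 66), (28, 51), (29, 58), (30, 1)])
Read results in order: ['NONE', '47', '28', '33', '33', '31', '50']
NONE count = 1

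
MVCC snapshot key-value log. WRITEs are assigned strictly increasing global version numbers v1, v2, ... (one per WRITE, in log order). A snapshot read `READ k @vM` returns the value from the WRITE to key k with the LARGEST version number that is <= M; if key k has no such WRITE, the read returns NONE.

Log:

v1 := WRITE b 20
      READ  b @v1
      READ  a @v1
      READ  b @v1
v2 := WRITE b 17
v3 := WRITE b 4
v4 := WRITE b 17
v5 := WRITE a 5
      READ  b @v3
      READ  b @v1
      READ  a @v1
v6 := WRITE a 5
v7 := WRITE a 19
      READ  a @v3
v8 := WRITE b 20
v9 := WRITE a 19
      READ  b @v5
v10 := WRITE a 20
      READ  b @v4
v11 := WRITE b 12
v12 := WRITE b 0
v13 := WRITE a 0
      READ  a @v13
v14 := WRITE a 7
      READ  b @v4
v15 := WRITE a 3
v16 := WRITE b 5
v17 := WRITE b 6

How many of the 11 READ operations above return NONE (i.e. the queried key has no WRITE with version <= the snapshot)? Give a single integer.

v1: WRITE b=20  (b history now [(1, 20)])
READ b @v1: history=[(1, 20)] -> pick v1 -> 20
READ a @v1: history=[] -> no version <= 1 -> NONE
READ b @v1: history=[(1, 20)] -> pick v1 -> 20
v2: WRITE b=17  (b history now [(1, 20), (2, 17)])
v3: WRITE b=4  (b history now [(1, 20), (2, 17), (3, 4)])
v4: WRITE b=17  (b history now [(1, 20), (2, 17), (3, 4), (4, 17)])
v5: WRITE a=5  (a history now [(5, 5)])
READ b @v3: history=[(1, 20), (2, 17), (3, 4), (4, 17)] -> pick v3 -> 4
READ b @v1: history=[(1, 20), (2, 17), (3, 4), (4, 17)] -> pick v1 -> 20
READ a @v1: history=[(5, 5)] -> no version <= 1 -> NONE
v6: WRITE a=5  (a history now [(5, 5), (6, 5)])
v7: WRITE a=19  (a history now [(5, 5), (6, 5), (7, 19)])
READ a @v3: history=[(5, 5), (6, 5), (7, 19)] -> no version <= 3 -> NONE
v8: WRITE b=20  (b history now [(1, 20), (2, 17), (3, 4), (4, 17), (8, 20)])
v9: WRITE a=19  (a history now [(5, 5), (6, 5), (7, 19), (9, 19)])
READ b @v5: history=[(1, 20), (2, 17), (3, 4), (4, 17), (8, 20)] -> pick v4 -> 17
v10: WRITE a=20  (a history now [(5, 5), (6, 5), (7, 19), (9, 19), (10, 20)])
READ b @v4: history=[(1, 20), (2, 17), (3, 4), (4, 17), (8, 20)] -> pick v4 -> 17
v11: WRITE b=12  (b history now [(1, 20), (2, 17), (3, 4), (4, 17), (8, 20), (11, 12)])
v12: WRITE b=0  (b history now [(1, 20), (2, 17), (3, 4), (4, 17), (8, 20), (11, 12), (12, 0)])
v13: WRITE a=0  (a history now [(5, 5), (6, 5), (7, 19), (9, 19), (10, 20), (13, 0)])
READ a @v13: history=[(5, 5), (6, 5), (7, 19), (9, 19), (10, 20), (13, 0)] -> pick v13 -> 0
v14: WRITE a=7  (a history now [(5, 5), (6, 5), (7, 19), (9, 19), (10, 20), (13, 0), (14, 7)])
READ b @v4: history=[(1, 20), (2, 17), (3, 4), (4, 17), (8, 20), (11, 12), (12, 0)] -> pick v4 -> 17
v15: WRITE a=3  (a history now [(5, 5), (6, 5), (7, 19), (9, 19), (10, 20), (13, 0), (14, 7), (15, 3)])
v16: WRITE b=5  (b history now [(1, 20), (2, 17), (3, 4), (4, 17), (8, 20), (11, 12), (12, 0), (16, 5)])
v17: WRITE b=6  (b history now [(1, 20), (2, 17), (3, 4), (4, 17), (8, 20), (11, 12), (12, 0), (16, 5), (17, 6)])
Read results in order: ['20', 'NONE', '20', '4', '20', 'NONE', 'NONE', '17', '17', '0', '17']
NONE count = 3

Answer: 3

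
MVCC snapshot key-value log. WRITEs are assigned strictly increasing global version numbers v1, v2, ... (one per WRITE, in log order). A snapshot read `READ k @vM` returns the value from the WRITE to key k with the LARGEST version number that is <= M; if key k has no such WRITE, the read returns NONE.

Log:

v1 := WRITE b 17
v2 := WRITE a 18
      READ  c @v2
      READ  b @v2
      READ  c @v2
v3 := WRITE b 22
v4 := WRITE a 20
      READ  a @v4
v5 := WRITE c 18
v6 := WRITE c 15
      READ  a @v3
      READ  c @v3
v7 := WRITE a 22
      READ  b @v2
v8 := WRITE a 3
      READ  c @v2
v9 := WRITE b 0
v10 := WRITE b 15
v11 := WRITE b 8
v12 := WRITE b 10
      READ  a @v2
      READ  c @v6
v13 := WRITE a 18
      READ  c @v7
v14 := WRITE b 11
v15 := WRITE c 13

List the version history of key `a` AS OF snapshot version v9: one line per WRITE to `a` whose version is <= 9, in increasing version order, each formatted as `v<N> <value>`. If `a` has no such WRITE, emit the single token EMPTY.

Answer: v2 18
v4 20
v7 22
v8 3

Derivation:
Scan writes for key=a with version <= 9:
  v1 WRITE b 17 -> skip
  v2 WRITE a 18 -> keep
  v3 WRITE b 22 -> skip
  v4 WRITE a 20 -> keep
  v5 WRITE c 18 -> skip
  v6 WRITE c 15 -> skip
  v7 WRITE a 22 -> keep
  v8 WRITE a 3 -> keep
  v9 WRITE b 0 -> skip
  v10 WRITE b 15 -> skip
  v11 WRITE b 8 -> skip
  v12 WRITE b 10 -> skip
  v13 WRITE a 18 -> drop (> snap)
  v14 WRITE b 11 -> skip
  v15 WRITE c 13 -> skip
Collected: [(2, 18), (4, 20), (7, 22), (8, 3)]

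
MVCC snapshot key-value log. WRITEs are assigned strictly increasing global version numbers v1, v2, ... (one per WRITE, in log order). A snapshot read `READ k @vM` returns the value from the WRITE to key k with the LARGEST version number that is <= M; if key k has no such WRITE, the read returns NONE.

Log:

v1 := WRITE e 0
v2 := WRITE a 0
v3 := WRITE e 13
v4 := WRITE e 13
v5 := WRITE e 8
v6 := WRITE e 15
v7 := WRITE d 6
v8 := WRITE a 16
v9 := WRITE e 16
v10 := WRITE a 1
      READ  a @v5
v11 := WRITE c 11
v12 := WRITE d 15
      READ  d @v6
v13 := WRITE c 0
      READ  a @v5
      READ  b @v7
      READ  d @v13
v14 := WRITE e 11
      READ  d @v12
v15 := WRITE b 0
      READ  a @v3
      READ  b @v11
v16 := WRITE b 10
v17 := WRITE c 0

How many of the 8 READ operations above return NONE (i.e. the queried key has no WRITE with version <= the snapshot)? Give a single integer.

v1: WRITE e=0  (e history now [(1, 0)])
v2: WRITE a=0  (a history now [(2, 0)])
v3: WRITE e=13  (e history now [(1, 0), (3, 13)])
v4: WRITE e=13  (e history now [(1, 0), (3, 13), (4, 13)])
v5: WRITE e=8  (e history now [(1, 0), (3, 13), (4, 13), (5, 8)])
v6: WRITE e=15  (e history now [(1, 0), (3, 13), (4, 13), (5, 8), (6, 15)])
v7: WRITE d=6  (d history now [(7, 6)])
v8: WRITE a=16  (a history now [(2, 0), (8, 16)])
v9: WRITE e=16  (e history now [(1, 0), (3, 13), (4, 13), (5, 8), (6, 15), (9, 16)])
v10: WRITE a=1  (a history now [(2, 0), (8, 16), (10, 1)])
READ a @v5: history=[(2, 0), (8, 16), (10, 1)] -> pick v2 -> 0
v11: WRITE c=11  (c history now [(11, 11)])
v12: WRITE d=15  (d history now [(7, 6), (12, 15)])
READ d @v6: history=[(7, 6), (12, 15)] -> no version <= 6 -> NONE
v13: WRITE c=0  (c history now [(11, 11), (13, 0)])
READ a @v5: history=[(2, 0), (8, 16), (10, 1)] -> pick v2 -> 0
READ b @v7: history=[] -> no version <= 7 -> NONE
READ d @v13: history=[(7, 6), (12, 15)] -> pick v12 -> 15
v14: WRITE e=11  (e history now [(1, 0), (3, 13), (4, 13), (5, 8), (6, 15), (9, 16), (14, 11)])
READ d @v12: history=[(7, 6), (12, 15)] -> pick v12 -> 15
v15: WRITE b=0  (b history now [(15, 0)])
READ a @v3: history=[(2, 0), (8, 16), (10, 1)] -> pick v2 -> 0
READ b @v11: history=[(15, 0)] -> no version <= 11 -> NONE
v16: WRITE b=10  (b history now [(15, 0), (16, 10)])
v17: WRITE c=0  (c history now [(11, 11), (13, 0), (17, 0)])
Read results in order: ['0', 'NONE', '0', 'NONE', '15', '15', '0', 'NONE']
NONE count = 3

Answer: 3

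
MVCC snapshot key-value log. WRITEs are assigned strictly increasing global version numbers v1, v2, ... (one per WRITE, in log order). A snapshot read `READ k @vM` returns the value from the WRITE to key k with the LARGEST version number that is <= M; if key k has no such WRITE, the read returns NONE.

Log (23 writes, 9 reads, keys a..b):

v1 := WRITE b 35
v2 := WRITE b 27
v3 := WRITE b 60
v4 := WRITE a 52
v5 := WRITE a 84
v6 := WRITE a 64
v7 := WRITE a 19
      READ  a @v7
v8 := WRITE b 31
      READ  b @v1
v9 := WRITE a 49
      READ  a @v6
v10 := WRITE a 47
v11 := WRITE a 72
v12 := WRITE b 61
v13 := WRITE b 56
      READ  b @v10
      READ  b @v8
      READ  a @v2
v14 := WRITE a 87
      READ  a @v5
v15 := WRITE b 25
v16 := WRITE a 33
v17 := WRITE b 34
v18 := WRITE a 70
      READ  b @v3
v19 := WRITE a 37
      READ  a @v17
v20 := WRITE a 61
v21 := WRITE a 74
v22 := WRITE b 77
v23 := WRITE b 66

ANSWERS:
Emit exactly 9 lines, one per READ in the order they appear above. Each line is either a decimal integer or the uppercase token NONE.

v1: WRITE b=35  (b history now [(1, 35)])
v2: WRITE b=27  (b history now [(1, 35), (2, 27)])
v3: WRITE b=60  (b history now [(1, 35), (2, 27), (3, 60)])
v4: WRITE a=52  (a history now [(4, 52)])
v5: WRITE a=84  (a history now [(4, 52), (5, 84)])
v6: WRITE a=64  (a history now [(4, 52), (5, 84), (6, 64)])
v7: WRITE a=19  (a history now [(4, 52), (5, 84), (6, 64), (7, 19)])
READ a @v7: history=[(4, 52), (5, 84), (6, 64), (7, 19)] -> pick v7 -> 19
v8: WRITE b=31  (b history now [(1, 35), (2, 27), (3, 60), (8, 31)])
READ b @v1: history=[(1, 35), (2, 27), (3, 60), (8, 31)] -> pick v1 -> 35
v9: WRITE a=49  (a history now [(4, 52), (5, 84), (6, 64), (7, 19), (9, 49)])
READ a @v6: history=[(4, 52), (5, 84), (6, 64), (7, 19), (9, 49)] -> pick v6 -> 64
v10: WRITE a=47  (a history now [(4, 52), (5, 84), (6, 64), (7, 19), (9, 49), (10, 47)])
v11: WRITE a=72  (a history now [(4, 52), (5, 84), (6, 64), (7, 19), (9, 49), (10, 47), (11, 72)])
v12: WRITE b=61  (b history now [(1, 35), (2, 27), (3, 60), (8, 31), (12, 61)])
v13: WRITE b=56  (b history now [(1, 35), (2, 27), (3, 60), (8, 31), (12, 61), (13, 56)])
READ b @v10: history=[(1, 35), (2, 27), (3, 60), (8, 31), (12, 61), (13, 56)] -> pick v8 -> 31
READ b @v8: history=[(1, 35), (2, 27), (3, 60), (8, 31), (12, 61), (13, 56)] -> pick v8 -> 31
READ a @v2: history=[(4, 52), (5, 84), (6, 64), (7, 19), (9, 49), (10, 47), (11, 72)] -> no version <= 2 -> NONE
v14: WRITE a=87  (a history now [(4, 52), (5, 84), (6, 64), (7, 19), (9, 49), (10, 47), (11, 72), (14, 87)])
READ a @v5: history=[(4, 52), (5, 84), (6, 64), (7, 19), (9, 49), (10, 47), (11, 72), (14, 87)] -> pick v5 -> 84
v15: WRITE b=25  (b history now [(1, 35), (2, 27), (3, 60), (8, 31), (12, 61), (13, 56), (15, 25)])
v16: WRITE a=33  (a history now [(4, 52), (5, 84), (6, 64), (7, 19), (9, 49), (10, 47), (11, 72), (14, 87), (16, 33)])
v17: WRITE b=34  (b history now [(1, 35), (2, 27), (3, 60), (8, 31), (12, 61), (13, 56), (15, 25), (17, 34)])
v18: WRITE a=70  (a history now [(4, 52), (5, 84), (6, 64), (7, 19), (9, 49), (10, 47), (11, 72), (14, 87), (16, 33), (18, 70)])
READ b @v3: history=[(1, 35), (2, 27), (3, 60), (8, 31), (12, 61), (13, 56), (15, 25), (17, 34)] -> pick v3 -> 60
v19: WRITE a=37  (a history now [(4, 52), (5, 84), (6, 64), (7, 19), (9, 49), (10, 47), (11, 72), (14, 87), (16, 33), (18, 70), (19, 37)])
READ a @v17: history=[(4, 52), (5, 84), (6, 64), (7, 19), (9, 49), (10, 47), (11, 72), (14, 87), (16, 33), (18, 70), (19, 37)] -> pick v16 -> 33
v20: WRITE a=61  (a history now [(4, 52), (5, 84), (6, 64), (7, 19), (9, 49), (10, 47), (11, 72), (14, 87), (16, 33), (18, 70), (19, 37), (20, 61)])
v21: WRITE a=74  (a history now [(4, 52), (5, 84), (6, 64), (7, 19), (9, 49), (10, 47), (11, 72), (14, 87), (16, 33), (18, 70), (19, 37), (20, 61), (21, 74)])
v22: WRITE b=77  (b history now [(1, 35), (2, 27), (3, 60), (8, 31), (12, 61), (13, 56), (15, 25), (17, 34), (22, 77)])
v23: WRITE b=66  (b history now [(1, 35), (2, 27), (3, 60), (8, 31), (12, 61), (13, 56), (15, 25), (17, 34), (22, 77), (23, 66)])

Answer: 19
35
64
31
31
NONE
84
60
33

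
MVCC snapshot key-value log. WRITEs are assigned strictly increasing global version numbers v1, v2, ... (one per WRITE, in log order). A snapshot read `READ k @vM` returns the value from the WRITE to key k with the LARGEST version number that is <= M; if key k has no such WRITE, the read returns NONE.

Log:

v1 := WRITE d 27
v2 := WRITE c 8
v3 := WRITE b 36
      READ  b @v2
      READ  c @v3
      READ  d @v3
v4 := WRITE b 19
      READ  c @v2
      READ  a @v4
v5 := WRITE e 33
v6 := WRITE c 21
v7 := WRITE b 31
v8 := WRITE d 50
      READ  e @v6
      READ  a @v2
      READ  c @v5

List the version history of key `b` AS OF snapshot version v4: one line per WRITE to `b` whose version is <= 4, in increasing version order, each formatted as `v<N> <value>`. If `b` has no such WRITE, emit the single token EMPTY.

Scan writes for key=b with version <= 4:
  v1 WRITE d 27 -> skip
  v2 WRITE c 8 -> skip
  v3 WRITE b 36 -> keep
  v4 WRITE b 19 -> keep
  v5 WRITE e 33 -> skip
  v6 WRITE c 21 -> skip
  v7 WRITE b 31 -> drop (> snap)
  v8 WRITE d 50 -> skip
Collected: [(3, 36), (4, 19)]

Answer: v3 36
v4 19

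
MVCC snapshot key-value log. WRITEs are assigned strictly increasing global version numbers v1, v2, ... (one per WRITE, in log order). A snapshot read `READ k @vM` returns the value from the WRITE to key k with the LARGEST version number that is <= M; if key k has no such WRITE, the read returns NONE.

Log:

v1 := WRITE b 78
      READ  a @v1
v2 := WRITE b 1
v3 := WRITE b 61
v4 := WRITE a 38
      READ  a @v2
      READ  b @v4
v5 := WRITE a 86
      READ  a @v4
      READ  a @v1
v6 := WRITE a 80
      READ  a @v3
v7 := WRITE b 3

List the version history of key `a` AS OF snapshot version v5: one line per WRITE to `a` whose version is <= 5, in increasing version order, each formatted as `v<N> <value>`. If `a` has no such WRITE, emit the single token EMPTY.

Scan writes for key=a with version <= 5:
  v1 WRITE b 78 -> skip
  v2 WRITE b 1 -> skip
  v3 WRITE b 61 -> skip
  v4 WRITE a 38 -> keep
  v5 WRITE a 86 -> keep
  v6 WRITE a 80 -> drop (> snap)
  v7 WRITE b 3 -> skip
Collected: [(4, 38), (5, 86)]

Answer: v4 38
v5 86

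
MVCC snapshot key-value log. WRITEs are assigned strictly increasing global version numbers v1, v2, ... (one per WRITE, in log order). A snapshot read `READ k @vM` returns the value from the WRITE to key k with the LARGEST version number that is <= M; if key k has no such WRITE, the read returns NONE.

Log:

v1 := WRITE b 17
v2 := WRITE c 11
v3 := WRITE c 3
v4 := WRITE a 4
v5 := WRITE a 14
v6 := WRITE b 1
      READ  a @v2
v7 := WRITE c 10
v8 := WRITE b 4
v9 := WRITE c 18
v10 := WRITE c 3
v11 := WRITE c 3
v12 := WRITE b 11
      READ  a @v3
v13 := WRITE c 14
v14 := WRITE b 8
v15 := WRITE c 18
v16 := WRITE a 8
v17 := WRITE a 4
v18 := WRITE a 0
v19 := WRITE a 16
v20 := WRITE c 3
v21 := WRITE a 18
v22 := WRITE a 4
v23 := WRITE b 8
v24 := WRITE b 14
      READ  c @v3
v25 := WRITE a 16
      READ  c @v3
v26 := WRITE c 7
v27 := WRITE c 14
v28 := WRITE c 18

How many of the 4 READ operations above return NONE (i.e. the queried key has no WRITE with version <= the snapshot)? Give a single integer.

Answer: 2

Derivation:
v1: WRITE b=17  (b history now [(1, 17)])
v2: WRITE c=11  (c history now [(2, 11)])
v3: WRITE c=3  (c history now [(2, 11), (3, 3)])
v4: WRITE a=4  (a history now [(4, 4)])
v5: WRITE a=14  (a history now [(4, 4), (5, 14)])
v6: WRITE b=1  (b history now [(1, 17), (6, 1)])
READ a @v2: history=[(4, 4), (5, 14)] -> no version <= 2 -> NONE
v7: WRITE c=10  (c history now [(2, 11), (3, 3), (7, 10)])
v8: WRITE b=4  (b history now [(1, 17), (6, 1), (8, 4)])
v9: WRITE c=18  (c history now [(2, 11), (3, 3), (7, 10), (9, 18)])
v10: WRITE c=3  (c history now [(2, 11), (3, 3), (7, 10), (9, 18), (10, 3)])
v11: WRITE c=3  (c history now [(2, 11), (3, 3), (7, 10), (9, 18), (10, 3), (11, 3)])
v12: WRITE b=11  (b history now [(1, 17), (6, 1), (8, 4), (12, 11)])
READ a @v3: history=[(4, 4), (5, 14)] -> no version <= 3 -> NONE
v13: WRITE c=14  (c history now [(2, 11), (3, 3), (7, 10), (9, 18), (10, 3), (11, 3), (13, 14)])
v14: WRITE b=8  (b history now [(1, 17), (6, 1), (8, 4), (12, 11), (14, 8)])
v15: WRITE c=18  (c history now [(2, 11), (3, 3), (7, 10), (9, 18), (10, 3), (11, 3), (13, 14), (15, 18)])
v16: WRITE a=8  (a history now [(4, 4), (5, 14), (16, 8)])
v17: WRITE a=4  (a history now [(4, 4), (5, 14), (16, 8), (17, 4)])
v18: WRITE a=0  (a history now [(4, 4), (5, 14), (16, 8), (17, 4), (18, 0)])
v19: WRITE a=16  (a history now [(4, 4), (5, 14), (16, 8), (17, 4), (18, 0), (19, 16)])
v20: WRITE c=3  (c history now [(2, 11), (3, 3), (7, 10), (9, 18), (10, 3), (11, 3), (13, 14), (15, 18), (20, 3)])
v21: WRITE a=18  (a history now [(4, 4), (5, 14), (16, 8), (17, 4), (18, 0), (19, 16), (21, 18)])
v22: WRITE a=4  (a history now [(4, 4), (5, 14), (16, 8), (17, 4), (18, 0), (19, 16), (21, 18), (22, 4)])
v23: WRITE b=8  (b history now [(1, 17), (6, 1), (8, 4), (12, 11), (14, 8), (23, 8)])
v24: WRITE b=14  (b history now [(1, 17), (6, 1), (8, 4), (12, 11), (14, 8), (23, 8), (24, 14)])
READ c @v3: history=[(2, 11), (3, 3), (7, 10), (9, 18), (10, 3), (11, 3), (13, 14), (15, 18), (20, 3)] -> pick v3 -> 3
v25: WRITE a=16  (a history now [(4, 4), (5, 14), (16, 8), (17, 4), (18, 0), (19, 16), (21, 18), (22, 4), (25, 16)])
READ c @v3: history=[(2, 11), (3, 3), (7, 10), (9, 18), (10, 3), (11, 3), (13, 14), (15, 18), (20, 3)] -> pick v3 -> 3
v26: WRITE c=7  (c history now [(2, 11), (3, 3), (7, 10), (9, 18), (10, 3), (11, 3), (13, 14), (15, 18), (20, 3), (26, 7)])
v27: WRITE c=14  (c history now [(2, 11), (3, 3), (7, 10), (9, 18), (10, 3), (11, 3), (13, 14), (15, 18), (20, 3), (26, 7), (27, 14)])
v28: WRITE c=18  (c history now [(2, 11), (3, 3), (7, 10), (9, 18), (10, 3), (11, 3), (13, 14), (15, 18), (20, 3), (26, 7), (27, 14), (28, 18)])
Read results in order: ['NONE', 'NONE', '3', '3']
NONE count = 2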